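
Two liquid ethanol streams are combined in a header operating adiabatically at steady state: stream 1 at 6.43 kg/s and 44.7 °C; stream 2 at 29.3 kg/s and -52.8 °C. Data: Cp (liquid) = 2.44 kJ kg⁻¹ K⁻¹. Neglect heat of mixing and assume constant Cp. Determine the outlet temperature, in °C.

No heat crosses the boundary, so H_out = H_in.
T_out = Σ ṁᵢCp,ᵢTᵢ / Σ ṁᵢCp,ᵢ
      = -3073.5 / 87.181 = -35.254 °C

T_out = -35.3 °C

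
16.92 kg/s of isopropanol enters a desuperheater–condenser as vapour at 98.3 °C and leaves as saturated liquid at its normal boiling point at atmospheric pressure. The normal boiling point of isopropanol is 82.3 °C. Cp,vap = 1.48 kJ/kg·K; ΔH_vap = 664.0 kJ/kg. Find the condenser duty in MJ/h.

Q_c = 41900 MJ/h

vapour 98.3→82.3 °C: -23.68 kJ/kg
condensation at 82.3 °C: -664 kJ/kg
Δh = -23.68 + -664 = -687.68 kJ/kg
Q = ṁ·Δh = 16.92 kg/s × -687.68 kJ/kg = -11636 kJ/s
|Q| = 11636 kW = 41888 MJ/h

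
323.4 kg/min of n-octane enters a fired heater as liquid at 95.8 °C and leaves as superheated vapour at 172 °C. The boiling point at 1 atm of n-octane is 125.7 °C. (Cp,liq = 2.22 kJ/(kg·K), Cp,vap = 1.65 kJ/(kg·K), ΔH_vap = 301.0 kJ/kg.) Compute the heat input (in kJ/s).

Q = 2390 kJ/s

liquid 95.8→125.7 °C: 66.378 kJ/kg
vaporisation at 125.7 °C: 301 kJ/kg
vapour 125.7→172 °C: 76.395 kJ/kg
Δh = 66.378 + 301 + 76.395 = 443.77 kJ/kg
Q = ṁ·Δh = 323.4 kg/min × 443.77 kJ/kg = 143520 kJ/min
|Q| = 2391.9 kW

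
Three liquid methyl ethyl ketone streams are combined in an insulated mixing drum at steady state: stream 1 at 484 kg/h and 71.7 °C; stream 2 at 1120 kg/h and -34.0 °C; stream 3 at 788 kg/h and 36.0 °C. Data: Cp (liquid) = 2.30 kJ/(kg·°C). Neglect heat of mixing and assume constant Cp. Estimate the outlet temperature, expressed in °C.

No heat crosses the boundary, so H_out = H_in.
T_out = Σ ṁᵢCp,ᵢTᵢ / Σ ṁᵢCp,ᵢ
      = 57479 / 5501.6 = 10.448 °C

T_out = 10.4 °C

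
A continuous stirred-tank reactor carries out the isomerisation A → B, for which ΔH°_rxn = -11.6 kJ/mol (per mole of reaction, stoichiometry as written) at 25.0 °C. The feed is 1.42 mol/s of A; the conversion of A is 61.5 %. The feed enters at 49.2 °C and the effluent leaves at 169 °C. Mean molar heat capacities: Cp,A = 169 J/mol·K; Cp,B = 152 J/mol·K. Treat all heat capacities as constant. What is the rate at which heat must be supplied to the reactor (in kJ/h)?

Extent of reaction ξ = 0.615 × 1.42 = 0.8733 mol/s
Reaction term: ξ·ΔH°_rxn = 0.8733 × -11.6 = -10.13 kJ/s
Sensible, feed 49.2→25 °C: -5.8075 kJ/s
Outlet flows (mol/s): A 0.5467, B 0.8733
Sensible, products 25→169 °C: 32.419 kJ/s
Q = ΔH = 16.481 kJ/s = 16.481 kW
Heat supplied = 59333 kJ/h

Q_in = 59300 kJ/h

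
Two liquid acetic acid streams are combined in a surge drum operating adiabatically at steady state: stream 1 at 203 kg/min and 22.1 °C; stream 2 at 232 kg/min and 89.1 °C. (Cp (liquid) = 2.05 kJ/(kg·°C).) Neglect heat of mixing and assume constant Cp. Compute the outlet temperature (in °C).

No heat crosses the boundary, so H_out = H_in.
Σ ṁᵢCp,ᵢTᵢ = 203×2.05×22.1 + 232×2.05×89.1 = 51573
Σ ṁᵢCp,ᵢ = 203×2.05 + 232×2.05 = 891.75
T_out = 51573 / 891.75 = 57.833 °C

T_out = 57.8 °C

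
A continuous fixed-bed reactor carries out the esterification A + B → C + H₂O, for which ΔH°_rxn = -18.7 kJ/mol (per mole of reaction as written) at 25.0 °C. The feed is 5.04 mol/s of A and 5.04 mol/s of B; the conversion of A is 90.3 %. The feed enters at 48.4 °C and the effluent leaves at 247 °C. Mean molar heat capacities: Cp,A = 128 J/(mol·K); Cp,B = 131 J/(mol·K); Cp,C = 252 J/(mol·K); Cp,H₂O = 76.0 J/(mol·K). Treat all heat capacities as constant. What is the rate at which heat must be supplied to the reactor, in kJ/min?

Extent of reaction ξ = 0.903 × 5.04 = 4.5511 mol/s
Reaction term: ξ·ΔH°_rxn = 4.5511 × -18.7 = -85.106 kJ/s
Sensible, feed 48.4→25 °C: -30.545 kJ/s
Outlet flows (mol/s): A 0.48888, B 0.48888, C 4.5511, H₂O 4.5511
Sensible, products 25→247 °C: 359.5 kJ/s
Q = ΔH = 243.85 kJ/s = 243.85 kW
Heat supplied = 14631 kJ/min

Q_in = 14600 kJ/min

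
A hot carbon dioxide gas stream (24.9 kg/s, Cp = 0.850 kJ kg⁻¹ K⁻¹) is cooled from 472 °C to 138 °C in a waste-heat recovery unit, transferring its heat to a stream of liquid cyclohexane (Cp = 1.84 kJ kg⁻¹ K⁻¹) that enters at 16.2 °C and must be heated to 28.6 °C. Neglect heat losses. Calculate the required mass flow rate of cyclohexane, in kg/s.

ṁ_c = 310 kg/s

Heat released by hot stream: Q = 24.9 × 0.850 × (472 − 138) = 7069.1 kJ/s
Energy balance on cold side (adiabatic exchanger): Q = ṁ_c·Cp_c·(T_c,out − T_c,in)
ṁ_c = 7069.1 / [1.84 × (28.6 − 16.2)] = 309.83 kg/s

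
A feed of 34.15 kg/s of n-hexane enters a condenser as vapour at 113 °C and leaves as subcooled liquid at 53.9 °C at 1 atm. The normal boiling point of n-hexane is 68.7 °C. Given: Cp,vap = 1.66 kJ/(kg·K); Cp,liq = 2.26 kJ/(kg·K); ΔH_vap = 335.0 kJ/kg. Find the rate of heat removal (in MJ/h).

Q_c = 54300 MJ/h

vapour 113→68.7 °C: -73.538 kJ/kg
condensation at 68.7 °C: -335 kJ/kg
liquid 68.7→53.9 °C: -33.448 kJ/kg
Δh = -73.538 + -335 + -33.448 = -441.99 kJ/kg
Q = ṁ·Δh = 34.15 kg/s × -441.99 kJ/kg = -15094 kJ/s
|Q| = 15094 kW = 54338 MJ/h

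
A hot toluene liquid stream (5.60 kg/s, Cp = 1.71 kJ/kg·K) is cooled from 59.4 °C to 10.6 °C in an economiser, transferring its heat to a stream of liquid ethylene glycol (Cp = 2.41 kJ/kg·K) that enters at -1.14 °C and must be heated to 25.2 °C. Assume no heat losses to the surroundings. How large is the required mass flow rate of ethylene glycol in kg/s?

ṁ_c = 7.36 kg/s

Heat released by hot stream: Q = 5.60 × 1.71 × (59.4 − 10.6) = 467.31 kJ/s
Energy balance on cold side (adiabatic exchanger): Q = ṁ_c·Cp_c·(T_c,out − T_c,in)
ṁ_c = 467.31 / [2.41 × (25.2 − -1.14)] = 7.3616 kg/s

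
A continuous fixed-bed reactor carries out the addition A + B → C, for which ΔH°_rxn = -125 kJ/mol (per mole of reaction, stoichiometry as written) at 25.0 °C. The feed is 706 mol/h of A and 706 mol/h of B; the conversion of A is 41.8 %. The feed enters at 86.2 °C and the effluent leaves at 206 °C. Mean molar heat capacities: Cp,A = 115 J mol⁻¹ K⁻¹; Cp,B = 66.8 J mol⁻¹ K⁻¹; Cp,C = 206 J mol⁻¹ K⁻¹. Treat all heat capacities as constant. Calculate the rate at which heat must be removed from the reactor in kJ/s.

Extent of reaction ξ = 0.418 × 706 = 295.11 mol/h
Reaction term: ξ·ΔH°_rxn = 295.11 × -125 = -36888 kJ/h
Sensible, feed 86.2→25 °C: -7855.1 kJ/h
Outlet flows (mol/h): A 410.89, B 410.89, C 295.11
Sensible, products 25→206 °C: 24524 kJ/h
Q = ΔH = -20219 kJ/h = -5.6165 kW
Heat removed = 5.6165 kJ/s

Q_out = 5.62 kJ/s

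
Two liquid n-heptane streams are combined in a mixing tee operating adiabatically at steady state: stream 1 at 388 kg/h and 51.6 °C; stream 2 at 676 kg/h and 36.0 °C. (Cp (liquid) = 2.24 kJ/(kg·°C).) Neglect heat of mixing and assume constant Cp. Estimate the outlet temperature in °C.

T_out = 41.7 °C

Adiabatic, steady state ⇒ Σ ṁᵢCp,ᵢ(T_out − Tᵢ) = 0
Σ ṁᵢCp,ᵢTᵢ = 388×2.24×51.6 + 676×2.24×36.0 = 99359
Σ ṁᵢCp,ᵢ = 388×2.24 + 676×2.24 = 2383.4
T_out = 99359 / 2383.4 = 41.689 °C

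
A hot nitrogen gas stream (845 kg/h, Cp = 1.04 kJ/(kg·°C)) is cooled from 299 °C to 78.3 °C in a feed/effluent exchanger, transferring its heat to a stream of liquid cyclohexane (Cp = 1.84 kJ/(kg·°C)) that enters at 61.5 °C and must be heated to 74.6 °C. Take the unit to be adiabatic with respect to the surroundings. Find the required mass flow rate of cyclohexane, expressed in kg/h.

ṁ_c = 8050 kg/h

Heat released by hot stream: Q = 845 × 1.04 × (299 − 78.3) = 193950 kJ/h
Energy balance on cold side (adiabatic exchanger): Q = ṁ_c·Cp_c·(T_c,out − T_c,in)
ṁ_c = 193950 / [1.84 × (74.6 − 61.5)] = 8046.4 kg/h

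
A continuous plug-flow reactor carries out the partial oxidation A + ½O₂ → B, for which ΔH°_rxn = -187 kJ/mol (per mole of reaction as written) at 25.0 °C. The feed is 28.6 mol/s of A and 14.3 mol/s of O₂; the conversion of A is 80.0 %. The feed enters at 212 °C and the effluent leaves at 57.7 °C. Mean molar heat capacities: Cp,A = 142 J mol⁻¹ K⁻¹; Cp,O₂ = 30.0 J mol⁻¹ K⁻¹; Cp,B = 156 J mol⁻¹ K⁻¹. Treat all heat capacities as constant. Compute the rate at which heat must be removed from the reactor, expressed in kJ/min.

Q_out = 298000 kJ/min

Extent of reaction ξ = 0.800 × 28.6 = 22.88 mol/s
Reaction term: ξ·ΔH°_rxn = 22.88 × -187 = -4278.6 kJ/s
Sensible, feed 212→25 °C: -839.67 kJ/s
Outlet flows (mol/s): A 5.72, O₂ 2.86, B 22.88
Sensible, products 25→57.7 °C: 146.08 kJ/s
Q = ΔH = -4972.1 kJ/s = -4972.1 kW
Heat removed = 298330 kJ/min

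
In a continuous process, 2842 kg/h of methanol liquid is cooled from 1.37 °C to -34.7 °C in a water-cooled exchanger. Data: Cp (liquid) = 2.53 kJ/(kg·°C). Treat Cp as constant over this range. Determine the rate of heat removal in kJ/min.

Q = ṁ·Cp·ΔT = 2842 × 2.53 × (-34.7 − 1.37) = -259350 kJ/h
Converting: 259350 / 3600 s = 72.042 kW
Cooling duty = 4322.5 kJ/min

Q_c = 4320 kJ/min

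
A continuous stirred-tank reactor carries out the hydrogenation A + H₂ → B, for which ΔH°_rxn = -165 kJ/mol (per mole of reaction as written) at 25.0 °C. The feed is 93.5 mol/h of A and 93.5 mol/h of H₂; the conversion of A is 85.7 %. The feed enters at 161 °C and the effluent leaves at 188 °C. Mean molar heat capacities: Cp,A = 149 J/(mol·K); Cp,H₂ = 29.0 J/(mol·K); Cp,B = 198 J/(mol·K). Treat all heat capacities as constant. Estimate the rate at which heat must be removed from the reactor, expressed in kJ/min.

Q_out = 209 kJ/min

Extent of reaction ξ = 0.857 × 93.5 = 80.129 mol/h
Reaction term: ξ·ΔH°_rxn = 80.129 × -165 = -13221 kJ/h
Sensible, feed 161→25 °C: -2263.4 kJ/h
Outlet flows (mol/h): A 13.371, H₂ 13.371, B 80.129
Sensible, products 25→188 °C: 2974 kJ/h
Q = ΔH = -12511 kJ/h = -3.4752 kW
Heat removed = 208.51 kJ/min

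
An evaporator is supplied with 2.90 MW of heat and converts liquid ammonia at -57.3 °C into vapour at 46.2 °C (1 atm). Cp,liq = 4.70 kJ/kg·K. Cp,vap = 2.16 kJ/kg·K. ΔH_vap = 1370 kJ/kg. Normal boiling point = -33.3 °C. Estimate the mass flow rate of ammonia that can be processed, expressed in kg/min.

Δh = 4.70×(-33.3−-57.3) + 1370 + 2.16×(46.2−-33.3) = 1654.5 kJ/kg
Q = 2.90 MW = 2900 kJ/s = 174000 kJ/min
ṁ = Q/Δh = 174000 / 1654.5 = 105.17 kg/min

ṁ = 105 kg/min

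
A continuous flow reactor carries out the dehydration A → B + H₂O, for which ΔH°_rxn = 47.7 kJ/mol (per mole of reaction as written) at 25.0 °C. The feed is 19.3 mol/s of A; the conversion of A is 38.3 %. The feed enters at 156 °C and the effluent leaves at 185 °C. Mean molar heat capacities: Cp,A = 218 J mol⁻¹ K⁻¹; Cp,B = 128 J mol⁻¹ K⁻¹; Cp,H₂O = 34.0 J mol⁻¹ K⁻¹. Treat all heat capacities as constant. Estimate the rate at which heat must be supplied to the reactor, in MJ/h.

Q_in = 1470 MJ/h

Extent of reaction ξ = 0.383 × 19.3 = 7.3919 mol/s
Reaction term: ξ·ΔH°_rxn = 7.3919 × 47.7 = 352.59 kJ/s
Sensible, feed 156→25 °C: -551.17 kJ/s
Outlet flows (mol/s): A 11.908, B 7.3919, H₂O 7.3919
Sensible, products 25→185 °C: 606.95 kJ/s
Q = ΔH = 408.38 kJ/s = 408.38 kW
Heat supplied = 1470.2 MJ/h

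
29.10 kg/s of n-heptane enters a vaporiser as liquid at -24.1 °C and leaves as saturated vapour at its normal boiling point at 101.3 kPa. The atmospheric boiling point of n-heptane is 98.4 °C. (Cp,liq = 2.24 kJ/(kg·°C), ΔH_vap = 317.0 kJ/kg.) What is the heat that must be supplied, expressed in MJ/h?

liquid -24.1→98.4 °C: 274.4 kJ/kg
vaporisation at 98.4 °C: 317 kJ/kg
Δh = 274.4 + 317 = 591.4 kJ/kg
Q = ṁ·Δh = 29.10 kg/s × 591.4 kJ/kg = 17210 kJ/s
|Q| = 17210 kW = 61955 MJ/h

Q = 62000 MJ/h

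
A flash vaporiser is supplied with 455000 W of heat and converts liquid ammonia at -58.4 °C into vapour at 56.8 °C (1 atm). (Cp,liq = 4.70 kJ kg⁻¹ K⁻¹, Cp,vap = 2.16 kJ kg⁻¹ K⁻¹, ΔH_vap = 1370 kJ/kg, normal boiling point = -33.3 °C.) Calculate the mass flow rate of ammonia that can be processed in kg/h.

ṁ = 974 kg/h

Δh = 4.70×(-33.3−-58.4) + 1370 + 2.16×(56.8−-33.3) = 1682.6 kJ/kg
Q = 455000 W = 455 kJ/s = 1.638e+06 kJ/h
ṁ = Q/Δh = 1.638e+06 / 1682.6 = 973.5 kg/h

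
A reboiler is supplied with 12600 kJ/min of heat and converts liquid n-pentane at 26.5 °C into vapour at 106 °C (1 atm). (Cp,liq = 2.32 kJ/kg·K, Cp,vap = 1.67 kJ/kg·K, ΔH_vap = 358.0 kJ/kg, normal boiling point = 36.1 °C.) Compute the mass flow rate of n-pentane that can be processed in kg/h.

ṁ = 1520 kg/h

Δh = 2.32×(36.1−26.5) + 358.0 + 1.67×(106−36.1) = 497 kJ/kg
Q = 12600 kJ/min = 210 kJ/s = 756000 kJ/h
ṁ = Q/Δh = 756000 / 497 = 1521.1 kg/h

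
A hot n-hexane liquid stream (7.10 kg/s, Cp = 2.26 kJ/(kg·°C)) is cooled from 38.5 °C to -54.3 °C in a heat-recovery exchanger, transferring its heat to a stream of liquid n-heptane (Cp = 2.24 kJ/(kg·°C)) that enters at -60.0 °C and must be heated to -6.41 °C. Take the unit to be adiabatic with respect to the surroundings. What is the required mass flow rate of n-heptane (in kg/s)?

ṁ_c = 12.4 kg/s

Heat released by hot stream: Q = 7.10 × 2.26 × (38.5 − -54.3) = 1489.1 kJ/s
Energy balance on cold side (adiabatic exchanger): Q = ṁ_c·Cp_c·(T_c,out − T_c,in)
ṁ_c = 1489.1 / [2.24 × (-6.41 − -60.0)] = 12.405 kg/s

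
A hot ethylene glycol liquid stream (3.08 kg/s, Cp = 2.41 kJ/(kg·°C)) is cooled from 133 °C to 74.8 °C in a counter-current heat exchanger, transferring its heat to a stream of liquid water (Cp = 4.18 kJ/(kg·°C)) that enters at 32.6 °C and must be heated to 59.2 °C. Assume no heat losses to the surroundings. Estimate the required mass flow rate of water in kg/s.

ṁ_c = 3.89 kg/s

Heat released by hot stream: Q = 3.08 × 2.41 × (133 − 74.8) = 432.01 kJ/s
Energy balance on cold side (adiabatic exchanger): Q = ṁ_c·Cp_c·(T_c,out − T_c,in)
ṁ_c = 432.01 / [4.18 × (59.2 − 32.6)] = 3.8854 kg/s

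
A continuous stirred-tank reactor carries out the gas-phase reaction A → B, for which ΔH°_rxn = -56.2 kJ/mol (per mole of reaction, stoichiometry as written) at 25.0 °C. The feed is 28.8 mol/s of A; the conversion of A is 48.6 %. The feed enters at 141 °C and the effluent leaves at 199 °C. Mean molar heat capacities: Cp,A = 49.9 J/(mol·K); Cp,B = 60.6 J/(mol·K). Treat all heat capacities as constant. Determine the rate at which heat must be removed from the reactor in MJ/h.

Extent of reaction ξ = 0.486 × 28.8 = 13.997 mol/s
Reaction term: ξ·ΔH°_rxn = 13.997 × -56.2 = -786.62 kJ/s
Sensible, feed 141→25 °C: -166.71 kJ/s
Outlet flows (mol/s): A 14.803, B 13.997
Sensible, products 25→199 °C: 276.12 kJ/s
Q = ΔH = -677.21 kJ/s = -677.21 kW
Heat removed = 2437.9 MJ/h

Q_out = 2440 MJ/h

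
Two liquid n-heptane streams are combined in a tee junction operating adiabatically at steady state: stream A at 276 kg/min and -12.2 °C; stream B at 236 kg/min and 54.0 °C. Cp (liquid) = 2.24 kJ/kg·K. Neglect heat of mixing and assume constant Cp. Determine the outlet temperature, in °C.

T_out = 18.3 °C

Energy balance with Q = 0: Σ ṁᵢCp,ᵢ(T_out − Tᵢ) = 0
Σ ṁᵢCp,ᵢTᵢ = 276×2.24×-12.2 + 236×2.24×54.0 = 21004
Σ ṁᵢCp,ᵢ = 276×2.24 + 236×2.24 = 1146.9
T_out = 21004 / 1146.9 = 18.314 °C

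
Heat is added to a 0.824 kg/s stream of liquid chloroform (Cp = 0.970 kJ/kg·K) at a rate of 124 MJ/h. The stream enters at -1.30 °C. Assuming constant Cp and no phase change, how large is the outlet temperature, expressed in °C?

Q = 124 MJ/h = 34.444 kJ/s
ΔT = Q/(ṁ·Cp) = 34.444/(0.824×0.970) = 43.094 K
T_out = -1.30 + 43.094 = 41.794 °C

T_out = 41.8 °C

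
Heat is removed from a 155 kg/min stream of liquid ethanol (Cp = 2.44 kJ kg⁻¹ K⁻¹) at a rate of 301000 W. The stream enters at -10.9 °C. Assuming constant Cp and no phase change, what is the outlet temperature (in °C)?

T_out = -58.7 °C

Q = 301000 W = 18060 kJ/min
ΔT = Q/(ṁ·Cp) = 18060/(155×2.44) = 47.753 K
T_out = -10.9 − 47.753 = -58.653 °C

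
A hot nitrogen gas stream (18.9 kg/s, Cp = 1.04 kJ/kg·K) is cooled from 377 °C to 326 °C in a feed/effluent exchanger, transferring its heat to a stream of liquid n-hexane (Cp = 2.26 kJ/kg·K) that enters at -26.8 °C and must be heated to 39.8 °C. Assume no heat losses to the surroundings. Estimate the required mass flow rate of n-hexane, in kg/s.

ṁ_c = 6.66 kg/s

Heat released by hot stream: Q = 18.9 × 1.04 × (377 − 326) = 1002.5 kJ/s
Energy balance on cold side (adiabatic exchanger): Q = ṁ_c·Cp_c·(T_c,out − T_c,in)
ṁ_c = 1002.5 / [2.26 × (39.8 − -26.8)] = 6.6601 kg/s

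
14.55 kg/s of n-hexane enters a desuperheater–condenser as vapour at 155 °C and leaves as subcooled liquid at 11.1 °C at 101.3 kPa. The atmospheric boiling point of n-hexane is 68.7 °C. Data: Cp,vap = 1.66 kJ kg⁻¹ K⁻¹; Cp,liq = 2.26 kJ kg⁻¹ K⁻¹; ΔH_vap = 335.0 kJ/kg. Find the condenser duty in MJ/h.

Q_c = 31900 MJ/h

vapour 155→68.7 °C: -143.26 kJ/kg
condensation at 68.7 °C: -335 kJ/kg
liquid 68.7→11.1 °C: -130.18 kJ/kg
Δh = -143.26 + -335 + -130.18 = -608.43 kJ/kg
Q = ṁ·Δh = 14.55 kg/s × -608.43 kJ/kg = -8852.7 kJ/s
|Q| = 8852.7 kW = 31870 MJ/h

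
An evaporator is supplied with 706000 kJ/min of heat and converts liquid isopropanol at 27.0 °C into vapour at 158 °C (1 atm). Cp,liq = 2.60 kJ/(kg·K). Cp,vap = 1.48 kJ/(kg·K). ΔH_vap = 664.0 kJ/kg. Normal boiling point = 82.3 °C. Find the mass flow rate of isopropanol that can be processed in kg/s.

Δh = 2.60×(82.3−27.0) + 664.0 + 1.48×(158−82.3) = 919.82 kJ/kg
Q = 706000 kJ/min = 11767 kJ/s = 11767 kJ/s
ṁ = Q/Δh = 11767 / 919.82 = 12.792 kg/s

ṁ = 12.8 kg/s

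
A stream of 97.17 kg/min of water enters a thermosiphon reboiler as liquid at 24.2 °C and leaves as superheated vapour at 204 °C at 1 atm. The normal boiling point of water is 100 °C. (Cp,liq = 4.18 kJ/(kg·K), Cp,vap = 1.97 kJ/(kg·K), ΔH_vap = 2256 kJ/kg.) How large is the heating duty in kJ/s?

liquid 24.2→100 °C: 316.84 kJ/kg
vaporisation at 100 °C: 2256 kJ/kg
vapour 100→204 °C: 204.88 kJ/kg
Δh = 316.84 + 2256 + 204.88 = 2777.7 kJ/kg
Q = ṁ·Δh = 97.17 kg/min × 2777.7 kJ/kg = 269910 kJ/min
|Q| = 4498.5 kW

Q = 4500 kJ/s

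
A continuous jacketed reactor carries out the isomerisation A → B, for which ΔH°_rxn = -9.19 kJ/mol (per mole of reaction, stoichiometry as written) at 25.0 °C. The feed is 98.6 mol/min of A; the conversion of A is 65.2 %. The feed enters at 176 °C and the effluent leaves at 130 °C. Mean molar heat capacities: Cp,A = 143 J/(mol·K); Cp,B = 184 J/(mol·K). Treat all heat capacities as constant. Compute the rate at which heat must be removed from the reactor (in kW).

Extent of reaction ξ = 0.652 × 98.6 = 64.287 mol/min
Reaction term: ξ·ΔH°_rxn = 64.287 × -9.19 = -590.8 kJ/min
Sensible, feed 176→25 °C: -2129.1 kJ/min
Outlet flows (mol/min): A 34.313, B 64.287
Sensible, products 25→130 °C: 1757.2 kJ/min
Q = ΔH = -962.63 kJ/min = -16.044 kW
Heat removed = 16.044 kW

Q_out = 16.0 kW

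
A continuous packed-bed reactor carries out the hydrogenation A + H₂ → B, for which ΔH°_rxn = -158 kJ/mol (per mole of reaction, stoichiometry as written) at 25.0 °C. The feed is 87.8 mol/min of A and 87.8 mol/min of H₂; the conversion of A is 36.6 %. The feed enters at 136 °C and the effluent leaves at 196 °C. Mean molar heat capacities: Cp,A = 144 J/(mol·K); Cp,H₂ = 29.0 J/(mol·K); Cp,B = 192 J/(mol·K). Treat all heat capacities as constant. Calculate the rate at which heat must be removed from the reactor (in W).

Extent of reaction ξ = 0.366 × 87.8 = 32.135 mol/min
Reaction term: ξ·ΔH°_rxn = 32.135 × -158 = -5077.3 kJ/min
Sensible, feed 136→25 °C: -1686 kJ/min
Outlet flows (mol/min): A 55.665, H₂ 55.665, B 32.135
Sensible, products 25→196 °C: 2701.8 kJ/min
Q = ΔH = -4061.5 kJ/min = -67.692 kW
Heat removed = 67692 W

Q_out = 67700 W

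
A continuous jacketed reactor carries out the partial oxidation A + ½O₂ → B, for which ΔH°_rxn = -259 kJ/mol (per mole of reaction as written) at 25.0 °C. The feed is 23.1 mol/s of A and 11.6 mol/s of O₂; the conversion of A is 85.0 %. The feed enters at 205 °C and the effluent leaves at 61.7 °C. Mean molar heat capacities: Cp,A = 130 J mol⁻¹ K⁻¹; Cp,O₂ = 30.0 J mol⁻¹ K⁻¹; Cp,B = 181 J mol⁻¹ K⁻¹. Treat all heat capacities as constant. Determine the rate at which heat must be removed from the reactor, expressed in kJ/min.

Extent of reaction ξ = 0.850 × 23.1 = 19.635 mol/s
Reaction term: ξ·ΔH°_rxn = 19.635 × -259 = -5085.5 kJ/s
Sensible, feed 205→25 °C: -603.18 kJ/s
Outlet flows (mol/s): A 3.465, O₂ 1.7825, B 19.635
Sensible, products 25→61.7 °C: 148.92 kJ/s
Q = ΔH = -5539.7 kJ/s = -5539.7 kW
Heat removed = 332380 kJ/min

Q_out = 332000 kJ/min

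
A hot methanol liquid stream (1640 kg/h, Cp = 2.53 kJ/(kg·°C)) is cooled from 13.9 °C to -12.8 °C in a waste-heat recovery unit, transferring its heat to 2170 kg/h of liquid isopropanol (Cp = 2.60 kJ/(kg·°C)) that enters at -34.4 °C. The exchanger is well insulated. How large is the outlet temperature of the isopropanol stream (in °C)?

T_c,out = -14.8 °C

Heat released by hot stream: Q = 1640 × 2.53 × (13.9 − -12.8) = 110780 kJ/h
Energy balance on cold side (adiabatic exchanger): Q = ṁ_c·Cp_c·(T_c,out − T_c,in)
T_c,out = -34.4 + 110780/(2170 × 2.60) = -14.764 °C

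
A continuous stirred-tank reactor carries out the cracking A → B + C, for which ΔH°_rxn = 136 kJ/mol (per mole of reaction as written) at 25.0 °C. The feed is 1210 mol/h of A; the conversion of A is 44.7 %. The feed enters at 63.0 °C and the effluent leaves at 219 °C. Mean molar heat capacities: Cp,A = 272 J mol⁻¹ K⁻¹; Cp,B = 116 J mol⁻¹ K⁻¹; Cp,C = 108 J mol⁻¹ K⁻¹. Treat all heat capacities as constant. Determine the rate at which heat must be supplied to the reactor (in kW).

Extent of reaction ξ = 0.447 × 1210 = 540.87 mol/h
Reaction term: ξ·ΔH°_rxn = 540.87 × 136 = 73558 kJ/h
Sensible, feed 63.0→25 °C: -12507 kJ/h
Outlet flows (mol/h): A 669.13, B 540.87, C 540.87
Sensible, products 25→219 °C: 58813 kJ/h
Q = ΔH = 119860 kJ/h = 33.296 kW
Heat supplied = 33.296 kW

Q_in = 33.3 kW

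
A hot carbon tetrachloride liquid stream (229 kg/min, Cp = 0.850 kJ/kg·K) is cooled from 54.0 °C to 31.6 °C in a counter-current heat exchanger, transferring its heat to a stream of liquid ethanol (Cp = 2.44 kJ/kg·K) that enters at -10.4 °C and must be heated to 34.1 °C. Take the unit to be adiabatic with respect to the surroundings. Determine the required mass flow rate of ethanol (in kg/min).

Heat released by hot stream: Q = 229 × 0.850 × (54.0 − 31.6) = 4360.2 kJ/min
Energy balance on cold side (adiabatic exchanger): Q = ṁ_c·Cp_c·(T_c,out − T_c,in)
ṁ_c = 4360.2 / [2.44 × (34.1 − -10.4)] = 40.156 kg/min

ṁ_c = 40.2 kg/min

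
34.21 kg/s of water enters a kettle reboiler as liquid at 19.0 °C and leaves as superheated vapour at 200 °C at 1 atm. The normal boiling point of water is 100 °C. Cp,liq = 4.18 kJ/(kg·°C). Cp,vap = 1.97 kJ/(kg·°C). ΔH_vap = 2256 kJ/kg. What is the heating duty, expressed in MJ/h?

liquid 19.0→100 °C: 338.58 kJ/kg
vaporisation at 100 °C: 2256 kJ/kg
vapour 100→200 °C: 197 kJ/kg
Δh = 338.58 + 2256 + 197 = 2791.6 kJ/kg
Q = ṁ·Δh = 34.21 kg/s × 2791.6 kJ/kg = 95500 kJ/s
|Q| = 95500 kW = 343800 MJ/h

Q = 344000 MJ/h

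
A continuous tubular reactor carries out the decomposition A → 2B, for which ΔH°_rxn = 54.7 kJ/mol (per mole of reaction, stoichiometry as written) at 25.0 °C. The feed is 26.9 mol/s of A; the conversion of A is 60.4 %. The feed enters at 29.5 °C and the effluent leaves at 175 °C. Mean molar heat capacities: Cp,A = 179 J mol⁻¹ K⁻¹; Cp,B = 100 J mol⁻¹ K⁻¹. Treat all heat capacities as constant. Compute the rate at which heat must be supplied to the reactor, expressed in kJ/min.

Extent of reaction ξ = 0.604 × 26.9 = 16.248 mol/s
Reaction term: ξ·ΔH°_rxn = 16.248 × 54.7 = 888.74 kJ/s
Sensible, feed 29.5→25 °C: -21.668 kJ/s
Outlet flows (mol/s): A 10.652, B 32.495
Sensible, products 25→175 °C: 773.44 kJ/s
Q = ΔH = 1640.5 kJ/s = 1640.5 kW
Heat supplied = 98431 kJ/min

Q_in = 98400 kJ/min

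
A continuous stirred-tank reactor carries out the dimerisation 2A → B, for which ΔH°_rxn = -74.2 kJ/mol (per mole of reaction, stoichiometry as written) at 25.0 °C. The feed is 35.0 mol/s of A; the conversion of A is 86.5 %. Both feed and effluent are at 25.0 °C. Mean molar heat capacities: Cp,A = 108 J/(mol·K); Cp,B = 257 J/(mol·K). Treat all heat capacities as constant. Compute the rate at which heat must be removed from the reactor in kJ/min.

Extent of reaction ξ = 0.865 × 35.0 / 2 = 15.137 mol/s
Reaction term: ξ·ΔH°_rxn = 15.137 × -74.2 = -1123.2 kJ/s
Q = ΔH = -1123.2 kJ/s = -1123.2 kW
Heat removed = 67392 kJ/min

Q_out = 67400 kJ/min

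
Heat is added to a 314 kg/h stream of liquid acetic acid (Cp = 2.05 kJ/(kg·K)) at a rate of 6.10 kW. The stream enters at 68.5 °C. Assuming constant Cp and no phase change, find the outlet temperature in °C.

Q = 6.10 kW = 21960 kJ/h
ΔT = Q/(ṁ·Cp) = 21960/(314×2.05) = 34.115 K
T_out = 68.5 + 34.115 = 102.62 °C

T_out = 103 °C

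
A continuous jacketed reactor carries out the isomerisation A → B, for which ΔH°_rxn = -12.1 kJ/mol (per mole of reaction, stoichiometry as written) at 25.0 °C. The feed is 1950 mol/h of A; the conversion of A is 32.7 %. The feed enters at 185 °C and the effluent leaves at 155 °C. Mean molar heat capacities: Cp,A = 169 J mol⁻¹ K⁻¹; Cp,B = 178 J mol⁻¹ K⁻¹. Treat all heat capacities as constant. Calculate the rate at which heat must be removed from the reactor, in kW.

Q_out = 4.68 kW

Extent of reaction ξ = 0.327 × 1950 = 637.65 mol/h
Reaction term: ξ·ΔH°_rxn = 637.65 × -12.1 = -7715.6 kJ/h
Sensible, feed 185→25 °C: -52728 kJ/h
Outlet flows (mol/h): A 1312.3, B 637.65
Sensible, products 25→155 °C: 43588 kJ/h
Q = ΔH = -16856 kJ/h = -4.6822 kW
Heat removed = 4.6822 kW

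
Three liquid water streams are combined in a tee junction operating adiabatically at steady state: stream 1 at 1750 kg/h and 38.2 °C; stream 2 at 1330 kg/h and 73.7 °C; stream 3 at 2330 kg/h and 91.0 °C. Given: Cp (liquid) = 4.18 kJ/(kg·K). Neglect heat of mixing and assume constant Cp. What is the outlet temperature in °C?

T_out = 69.7 °C

Adiabatic, steady state ⇒ Σ ṁᵢCp,ᵢ(T_out − Tᵢ) = 0
Σ ṁᵢCp,ᵢTᵢ = 1750×4.18×38.2 + 1330×4.18×73.7 + 2330×4.18×91.0 = 1.5754e+06
Σ ṁᵢCp,ᵢ = 1750×4.18 + 1330×4.18 + 2330×4.18 = 22614
T_out = 1.5754e+06 / 22614 = 69.667 °C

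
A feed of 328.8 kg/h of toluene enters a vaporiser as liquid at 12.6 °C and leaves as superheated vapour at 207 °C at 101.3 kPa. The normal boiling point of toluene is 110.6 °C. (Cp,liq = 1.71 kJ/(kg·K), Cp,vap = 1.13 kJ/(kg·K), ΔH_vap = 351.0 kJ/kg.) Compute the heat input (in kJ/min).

liquid 12.6→110.6 °C: 167.58 kJ/kg
vaporisation at 110.6 °C: 351 kJ/kg
vapour 110.6→207 °C: 108.93 kJ/kg
Δh = 167.58 + 351 + 108.93 = 627.51 kJ/kg
Q = ṁ·Δh = 328.8 kg/h × 627.51 kJ/kg = 206330 kJ/h
|Q| = 57.313 kW = 3438.8 kJ/min

Q = 3440 kJ/min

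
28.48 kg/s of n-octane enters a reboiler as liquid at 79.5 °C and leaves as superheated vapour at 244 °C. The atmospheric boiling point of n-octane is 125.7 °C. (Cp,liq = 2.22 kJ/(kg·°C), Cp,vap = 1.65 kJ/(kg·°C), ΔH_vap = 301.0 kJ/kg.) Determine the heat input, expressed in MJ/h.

Q = 61400 MJ/h

liquid 79.5→125.7 °C: 102.56 kJ/kg
vaporisation at 125.7 °C: 301 kJ/kg
vapour 125.7→244 °C: 195.19 kJ/kg
Δh = 102.56 + 301 + 195.19 = 598.76 kJ/kg
Q = ṁ·Δh = 28.48 kg/s × 598.76 kJ/kg = 17053 kJ/s
|Q| = 17053 kW = 61390 MJ/h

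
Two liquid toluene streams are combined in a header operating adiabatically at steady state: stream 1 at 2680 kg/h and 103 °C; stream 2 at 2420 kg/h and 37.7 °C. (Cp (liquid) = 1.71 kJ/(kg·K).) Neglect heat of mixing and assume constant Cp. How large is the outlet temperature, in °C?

Adiabatic, steady state ⇒ Σ ṁᵢCp,ᵢ(T_out − Tᵢ) = 0
T_out = Σ ṁᵢCp,ᵢTᵢ / Σ ṁᵢCp,ᵢ
      = 628040 / 8721 = 72.015 °C

T_out = 72.0 °C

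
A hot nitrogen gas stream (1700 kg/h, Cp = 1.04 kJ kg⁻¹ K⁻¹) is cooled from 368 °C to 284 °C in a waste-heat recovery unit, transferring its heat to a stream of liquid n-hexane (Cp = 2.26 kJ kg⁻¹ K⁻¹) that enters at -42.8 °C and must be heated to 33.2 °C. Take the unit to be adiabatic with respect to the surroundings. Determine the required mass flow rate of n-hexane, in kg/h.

Heat released by hot stream: Q = 1700 × 1.04 × (368 − 284) = 148510 kJ/h
Energy balance on cold side (adiabatic exchanger): Q = ṁ_c·Cp_c·(T_c,out − T_c,in)
ṁ_c = 148510 / [2.26 × (33.2 − -42.8)] = 864.65 kg/h

ṁ_c = 865 kg/h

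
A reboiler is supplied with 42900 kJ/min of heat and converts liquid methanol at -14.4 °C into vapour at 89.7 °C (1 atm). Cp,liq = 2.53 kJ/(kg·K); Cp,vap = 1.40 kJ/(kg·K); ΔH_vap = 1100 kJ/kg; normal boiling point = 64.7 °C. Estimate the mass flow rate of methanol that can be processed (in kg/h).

ṁ = 1930 kg/h

Δh = 2.53×(64.7−-14.4) + 1100 + 1.40×(89.7−64.7) = 1335.1 kJ/kg
Q = 42900 kJ/min = 715 kJ/s = 2.574e+06 kJ/h
ṁ = Q/Δh = 2.574e+06 / 1335.1 = 1927.9 kg/h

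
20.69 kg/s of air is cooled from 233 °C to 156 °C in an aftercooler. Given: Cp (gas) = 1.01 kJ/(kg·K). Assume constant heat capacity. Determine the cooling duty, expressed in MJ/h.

Q = ṁ·Cp·ΔT = 20.69 × 1.01 × (156 − 233) = -1609.1 kJ/s
Cooling duty = 5792.6 MJ/h

Q_c = 5790 MJ/h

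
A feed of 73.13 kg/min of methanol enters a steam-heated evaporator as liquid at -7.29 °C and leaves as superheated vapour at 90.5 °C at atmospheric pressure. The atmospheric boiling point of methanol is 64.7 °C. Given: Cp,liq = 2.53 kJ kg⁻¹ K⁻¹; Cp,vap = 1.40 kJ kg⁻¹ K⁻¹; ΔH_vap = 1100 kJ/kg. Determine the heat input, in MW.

liquid -7.29→64.7 °C: 182.13 kJ/kg
vaporisation at 64.7 °C: 1100 kJ/kg
vapour 64.7→90.5 °C: 36.12 kJ/kg
Δh = 182.13 + 1100 + 36.12 = 1318.3 kJ/kg
Q = ṁ·Δh = 73.13 kg/min × 1318.3 kJ/kg = 96404 kJ/min
|Q| = 1606.7 kW = 1.6067 MW

Q = 1.61 MW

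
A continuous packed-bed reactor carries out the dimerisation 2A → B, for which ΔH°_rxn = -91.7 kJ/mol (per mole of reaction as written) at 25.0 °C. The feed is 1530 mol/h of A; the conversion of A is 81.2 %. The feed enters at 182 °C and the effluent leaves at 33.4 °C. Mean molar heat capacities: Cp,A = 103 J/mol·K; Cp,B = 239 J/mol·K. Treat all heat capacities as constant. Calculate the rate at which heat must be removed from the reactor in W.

Extent of reaction ξ = 0.812 × 1530 / 2 = 621.18 mol/h
Reaction term: ξ·ΔH°_rxn = 621.18 × -91.7 = -56962 kJ/h
Sensible, feed 182→25 °C: -24742 kJ/h
Outlet flows (mol/h): A 287.64, B 621.18
Sensible, products 25→33.4 °C: 1495.9 kJ/h
Q = ΔH = -80208 kJ/h = -22.28 kW
Heat removed = 22280 W

Q_out = 22300 W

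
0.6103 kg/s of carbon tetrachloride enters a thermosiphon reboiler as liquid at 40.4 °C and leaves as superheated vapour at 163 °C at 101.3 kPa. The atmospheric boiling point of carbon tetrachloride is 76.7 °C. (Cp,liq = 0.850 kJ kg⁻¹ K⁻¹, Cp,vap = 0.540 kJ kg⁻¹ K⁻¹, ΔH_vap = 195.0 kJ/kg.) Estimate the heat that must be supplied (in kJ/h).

Q = 599000 kJ/h

liquid 40.4→76.7 °C: 30.855 kJ/kg
vaporisation at 76.7 °C: 195 kJ/kg
vapour 76.7→163 °C: 46.602 kJ/kg
Δh = 30.855 + 195 + 46.602 = 272.46 kJ/kg
Q = ṁ·Δh = 0.6103 kg/s × 272.46 kJ/kg = 166.28 kJ/s
|Q| = 166.28 kW = 598610 kJ/h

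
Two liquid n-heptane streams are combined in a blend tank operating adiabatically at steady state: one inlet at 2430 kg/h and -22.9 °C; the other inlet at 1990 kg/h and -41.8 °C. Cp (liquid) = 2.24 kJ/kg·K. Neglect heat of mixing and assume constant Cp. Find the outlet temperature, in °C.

T_out = -31.4 °C

Energy balance with Q = 0: Σ ṁᵢCp,ᵢ(T_out − Tᵢ) = 0
T_out = Σ ṁᵢCp,ᵢTᵢ / Σ ṁᵢCp,ᵢ
      = -310980 / 9900.8 = -31.409 °C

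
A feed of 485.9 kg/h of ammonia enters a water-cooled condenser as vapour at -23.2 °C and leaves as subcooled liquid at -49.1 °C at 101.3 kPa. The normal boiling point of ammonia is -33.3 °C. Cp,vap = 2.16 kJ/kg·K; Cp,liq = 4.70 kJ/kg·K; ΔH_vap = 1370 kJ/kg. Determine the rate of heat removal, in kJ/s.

vapour -23.2→-33.3 °C: -21.816 kJ/kg
condensation at -33.3 °C: -1370 kJ/kg
liquid -33.3→-49.1 °C: -74.26 kJ/kg
Δh = -21.816 + -1370 + -74.26 = -1466.1 kJ/kg
Q = ṁ·Δh = 485.9 kg/h × -1466.1 kJ/kg = -712370 kJ/h
|Q| = 197.88 kW

Q_c = 198 kJ/s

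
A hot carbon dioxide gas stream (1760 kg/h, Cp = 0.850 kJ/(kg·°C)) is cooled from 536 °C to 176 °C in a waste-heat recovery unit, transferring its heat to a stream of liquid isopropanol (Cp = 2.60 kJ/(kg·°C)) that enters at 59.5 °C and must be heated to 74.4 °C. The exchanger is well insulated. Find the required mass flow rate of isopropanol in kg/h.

Heat released by hot stream: Q = 1760 × 0.850 × (536 − 176) = 538560 kJ/h
Energy balance on cold side (adiabatic exchanger): Q = ṁ_c·Cp_c·(T_c,out − T_c,in)
ṁ_c = 538560 / [2.60 × (74.4 − 59.5)] = 13902 kg/h

ṁ_c = 13900 kg/h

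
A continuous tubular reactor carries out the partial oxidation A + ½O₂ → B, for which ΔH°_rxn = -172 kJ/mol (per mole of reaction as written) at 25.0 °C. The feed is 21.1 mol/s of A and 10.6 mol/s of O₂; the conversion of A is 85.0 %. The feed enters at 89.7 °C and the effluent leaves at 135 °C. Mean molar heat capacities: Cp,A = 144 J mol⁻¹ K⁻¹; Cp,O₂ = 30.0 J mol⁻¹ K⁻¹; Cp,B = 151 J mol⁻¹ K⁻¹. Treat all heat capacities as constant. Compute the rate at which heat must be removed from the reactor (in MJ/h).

Q_out = 10600 MJ/h

Extent of reaction ξ = 0.850 × 21.1 = 17.935 mol/s
Reaction term: ξ·ΔH°_rxn = 17.935 × -172 = -3084.8 kJ/s
Sensible, feed 89.7→25 °C: -217.16 kJ/s
Outlet flows (mol/s): A 3.165, O₂ 1.6325, B 17.935
Sensible, products 25→135 °C: 353.42 kJ/s
Q = ΔH = -2948.6 kJ/s = -2948.6 kW
Heat removed = 10615 MJ/h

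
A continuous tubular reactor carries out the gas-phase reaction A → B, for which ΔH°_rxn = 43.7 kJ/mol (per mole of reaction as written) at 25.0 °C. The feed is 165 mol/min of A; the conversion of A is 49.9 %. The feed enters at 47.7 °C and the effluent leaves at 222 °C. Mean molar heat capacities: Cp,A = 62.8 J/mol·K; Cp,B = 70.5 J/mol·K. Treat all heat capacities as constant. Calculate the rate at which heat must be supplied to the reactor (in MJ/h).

Extent of reaction ξ = 0.499 × 165 = 82.335 mol/min
Reaction term: ξ·ΔH°_rxn = 82.335 × 43.7 = 3598 kJ/min
Sensible, feed 47.7→25 °C: -235.22 kJ/min
Outlet flows (mol/min): A 82.665, B 82.335
Sensible, products 25→222 °C: 2166.2 kJ/min
Q = ΔH = 5529 kJ/min = 92.151 kW
Heat supplied = 331.74 MJ/h

Q_in = 332 MJ/h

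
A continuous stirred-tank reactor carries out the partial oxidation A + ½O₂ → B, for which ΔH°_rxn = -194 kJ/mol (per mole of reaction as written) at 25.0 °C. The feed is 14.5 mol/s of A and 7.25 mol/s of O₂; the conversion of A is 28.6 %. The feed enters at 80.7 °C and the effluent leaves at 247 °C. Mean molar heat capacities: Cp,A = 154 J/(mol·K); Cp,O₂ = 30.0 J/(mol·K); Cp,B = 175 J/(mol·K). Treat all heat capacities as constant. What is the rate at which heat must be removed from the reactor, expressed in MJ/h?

Q_out = 1410 MJ/h

Extent of reaction ξ = 0.286 × 14.5 = 4.147 mol/s
Reaction term: ξ·ΔH°_rxn = 4.147 × -194 = -804.52 kJ/s
Sensible, feed 80.7→25 °C: -136.49 kJ/s
Outlet flows (mol/s): A 10.353, O₂ 5.1765, B 4.147
Sensible, products 25→247 °C: 549.53 kJ/s
Q = ΔH = -391.48 kJ/s = -391.48 kW
Heat removed = 1409.3 MJ/h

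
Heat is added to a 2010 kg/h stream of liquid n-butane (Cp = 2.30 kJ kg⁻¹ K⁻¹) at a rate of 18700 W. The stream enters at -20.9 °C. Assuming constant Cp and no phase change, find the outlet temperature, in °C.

Q = 18700 W = 67320 kJ/h
ΔT = Q/(ṁ·Cp) = 67320/(2010×2.30) = 14.562 K
T_out = -20.9 + 14.562 = -6.338 °C

T_out = -6.34 °C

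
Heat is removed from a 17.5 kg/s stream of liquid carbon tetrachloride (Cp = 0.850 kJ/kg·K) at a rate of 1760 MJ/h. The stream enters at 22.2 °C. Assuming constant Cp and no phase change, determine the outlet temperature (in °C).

T_out = -10.7 °C

Q = 1760 MJ/h = 488.89 kJ/s
ΔT = Q/(ṁ·Cp) = 488.89/(17.5×0.850) = 32.866 K
T_out = 22.2 − 32.866 = -10.666 °C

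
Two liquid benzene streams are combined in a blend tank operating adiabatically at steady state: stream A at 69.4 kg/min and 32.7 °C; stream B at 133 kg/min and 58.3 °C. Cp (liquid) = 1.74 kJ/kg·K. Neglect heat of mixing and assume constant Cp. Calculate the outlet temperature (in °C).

T_out = 49.5 °C

No heat crosses the boundary, so H_out = H_in.
Σ ṁᵢCp,ᵢTᵢ = 69.4×1.74×32.7 + 133×1.74×58.3 = 17441
Σ ṁᵢCp,ᵢ = 69.4×1.74 + 133×1.74 = 352.18
T_out = 17441 / 352.18 = 49.522 °C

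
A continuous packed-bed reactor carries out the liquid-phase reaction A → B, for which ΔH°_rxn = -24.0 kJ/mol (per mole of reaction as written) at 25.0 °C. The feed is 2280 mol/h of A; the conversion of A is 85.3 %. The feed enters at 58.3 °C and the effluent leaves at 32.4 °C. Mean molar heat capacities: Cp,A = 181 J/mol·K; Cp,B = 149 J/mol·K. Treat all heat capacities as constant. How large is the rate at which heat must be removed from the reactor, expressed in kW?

Q_out = 16.1 kW

Extent of reaction ξ = 0.853 × 2280 = 1944.8 mol/h
Reaction term: ξ·ΔH°_rxn = 1944.8 × -24.0 = -46676 kJ/h
Sensible, feed 58.3→25 °C: -13742 kJ/h
Outlet flows (mol/h): A 335.16, B 1944.8
Sensible, products 25→32.4 °C: 2593.3 kJ/h
Q = ΔH = -57825 kJ/h = -16.063 kW
Heat removed = 16.063 kW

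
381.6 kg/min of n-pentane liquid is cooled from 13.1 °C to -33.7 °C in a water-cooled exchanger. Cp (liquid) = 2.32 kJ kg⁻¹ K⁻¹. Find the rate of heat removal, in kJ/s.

Q_c = 691 kJ/s

Q = ṁ·Cp·ΔT = 381.6 × 2.32 × (-33.7 − 13.1) = -41433 kJ/min
Converting: 41433 / 60 s = 690.54 kW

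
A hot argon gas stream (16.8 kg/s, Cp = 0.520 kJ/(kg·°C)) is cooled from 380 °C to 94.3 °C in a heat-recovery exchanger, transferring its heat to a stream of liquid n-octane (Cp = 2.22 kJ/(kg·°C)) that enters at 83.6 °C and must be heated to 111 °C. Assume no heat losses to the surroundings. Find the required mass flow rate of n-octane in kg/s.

ṁ_c = 41.0 kg/s

Heat released by hot stream: Q = 16.8 × 0.520 × (380 − 94.3) = 2495.9 kJ/s
Energy balance on cold side (adiabatic exchanger): Q = ṁ_c·Cp_c·(T_c,out − T_c,in)
ṁ_c = 2495.9 / [2.22 × (111 − 83.6)] = 41.032 kg/s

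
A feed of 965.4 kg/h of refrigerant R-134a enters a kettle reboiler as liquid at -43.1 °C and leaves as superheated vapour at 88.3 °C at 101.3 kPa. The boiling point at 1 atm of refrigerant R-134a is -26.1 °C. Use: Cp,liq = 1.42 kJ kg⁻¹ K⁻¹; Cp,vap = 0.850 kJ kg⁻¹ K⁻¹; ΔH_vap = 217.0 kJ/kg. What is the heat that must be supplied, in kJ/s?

Q = 90.7 kJ/s

liquid -43.1→-26.1 °C: 24.14 kJ/kg
vaporisation at -26.1 °C: 217 kJ/kg
vapour -26.1→88.3 °C: 97.24 kJ/kg
Δh = 24.14 + 217 + 97.24 = 338.38 kJ/kg
Q = ṁ·Δh = 965.4 kg/h × 338.38 kJ/kg = 326670 kJ/h
|Q| = 90.742 kW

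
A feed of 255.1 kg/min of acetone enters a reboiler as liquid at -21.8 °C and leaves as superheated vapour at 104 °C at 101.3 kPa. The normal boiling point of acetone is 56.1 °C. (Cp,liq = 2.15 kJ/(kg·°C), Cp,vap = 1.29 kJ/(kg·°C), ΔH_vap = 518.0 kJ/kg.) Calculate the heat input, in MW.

liquid -21.8→56.1 °C: 167.49 kJ/kg
vaporisation at 56.1 °C: 518 kJ/kg
vapour 56.1→104 °C: 61.791 kJ/kg
Δh = 167.49 + 518 + 61.791 = 747.28 kJ/kg
Q = ṁ·Δh = 255.1 kg/min × 747.28 kJ/kg = 190630 kJ/min
|Q| = 3177.2 kW = 3.1772 MW

Q = 3.18 MW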